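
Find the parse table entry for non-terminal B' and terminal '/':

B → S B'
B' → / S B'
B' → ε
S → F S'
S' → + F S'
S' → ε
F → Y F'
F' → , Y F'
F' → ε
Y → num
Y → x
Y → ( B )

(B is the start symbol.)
To find M[B', '/'], we find productions for B' where '/' is in the predict set (PREDICT(N → α) = (FIRST(α) \ {ε}) ∪ (FOLLOW(N) if α ⇒* ε)).

Relevant sets:
  FOLLOW(B') = { $, ')' }

B' → / S B': PREDICT = { '/' }
  '/' is in predict set, so this production goes in M[B', '/']
B' → ε: PREDICT = { $, ')' }

M[B', '/'] = B' → / S B'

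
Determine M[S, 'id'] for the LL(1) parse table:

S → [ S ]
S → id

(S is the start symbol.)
To find M[S, 'id'], we find productions for S where 'id' is in the predict set (PREDICT(N → α) = (FIRST(α) \ {ε}) ∪ (FOLLOW(N) if α ⇒* ε)).

S → [ S ]: PREDICT = { '[' }
S → id: PREDICT = { 'id' }
  'id' is in predict set, so this production goes in M[S, 'id']

M[S, 'id'] = S → id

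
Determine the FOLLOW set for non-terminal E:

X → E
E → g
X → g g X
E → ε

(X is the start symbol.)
{ $ }

In X → E: E is at the end, add FOLLOW(X)

The FOLLOW sets referred to above (computed the same way, to a fixed point):
  FOLLOW(X) = { $ }

Taking the union: FOLLOW(E) = { $ }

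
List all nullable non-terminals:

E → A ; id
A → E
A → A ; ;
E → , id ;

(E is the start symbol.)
There are no ε-productions, so no non-terminal can derive ε.
No non-terminals are nullable.

Answer: None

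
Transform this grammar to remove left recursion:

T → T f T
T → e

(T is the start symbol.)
T → e T'
T' → f T T'
T' → ε

T is directly left-recursive. The standard transformation for
  A → A α₁ | ... | A α_m | β₁ | ... | β_n
is
  A  → β₁ A' | ... | β_n A'
  A' → α₁ A' | ... | α_m A' | ε

T → e becomes T → e T'
T → T f T becomes T' → f T T'
Add T' → ε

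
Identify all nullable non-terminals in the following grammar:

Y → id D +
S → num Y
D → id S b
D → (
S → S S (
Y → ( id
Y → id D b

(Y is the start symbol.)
None

There are no ε-productions, so no non-terminal can derive ε.
No non-terminals are nullable.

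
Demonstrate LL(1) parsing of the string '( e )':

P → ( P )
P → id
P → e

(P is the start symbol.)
LL(1) parsing maintains a stack (initially the start symbol over $) and the input. At each step: if the stack top is a terminal, match it against the current input token; if it is a non-terminal N, replace it with the RHS of M[N, lookahead] (the unique production whose predict set contains the lookahead).

Stack is shown with the top on the left.

Stack    Input    Action
------------------------
P $      ( e ) $  output P → ( P )
( P ) $  ( e ) $  match '('
P ) $    e ) $    output P → e
e ) $    e ) $    match 'e'
) $      ) $      match ')'
$        $        accept

The string is accepted.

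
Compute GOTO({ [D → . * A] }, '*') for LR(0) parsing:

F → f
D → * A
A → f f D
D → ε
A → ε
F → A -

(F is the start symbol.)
{ [A → . f f D], [A → .], [D → * . A] }

GOTO(I, '*') = CLOSURE({ [A → αX.β] : [A → α.Xβ] ∈ I, X = '*' })

Items with dot before '*', with the dot advanced:
  [D → . * A] → [D → * . A]
Closure of the advanced items:
  [D → * . A] has the dot before A: add [A → . f f D], [A → .]

GOTO = { [A → . f f D], [A → .], [D → * . A] }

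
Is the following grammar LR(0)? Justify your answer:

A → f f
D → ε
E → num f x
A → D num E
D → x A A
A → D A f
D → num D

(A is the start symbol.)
No. Shift-reduce conflict between [D → .] and [A → . f f]

A grammar is LR(0) if no state in the canonical LR(0) collection has:
  - both a shift item (dot before a terminal) and a complete item (shift-reduce conflict), or
  - two or more complete items (reduce-reduce conflict; the accept item [A' → A .] counts as a complete item here).

Augment with A' → A and build the canonical LR(0) collection (I0 = CLOSURE({[A' → . A]}), then GOTO on every symbol after a dot until no new states appear). It has 17 states:
  I0: { [A → . D A f], [A → . D num E], [A → . f f], [A' → . A], [D → . num D], [D → . x A A], [D → .] }  — shift, reduce
  I1: { [A' → A .] }  — accept
  I2: { [A → . D A f], [A → . D num E], [A → . f f], [A → D . A f], [A → D . num E], [D → . num D], [D → . x A A], [D → .] }  — shift, reduce
  I3: { [A → f . f] }  — shift
  I4: { [D → . num D], [D → . x A A], [D → .], [D → num . D] }  — shift, reduce
  I5: { [A → . D A f], [A → . D num E], [A → . f f], [D → . num D], [D → . x A A], [D → .], [D → x . A A] }  — shift, reduce
  I6: { [A → . D A f], [A → . D num E], [A → . f f], [D → . num D], [D → . x A A], [D → .], [D → x A . A] }  — shift, reduce
  I7: { [D → x A A .] }  — reduce
  I8: { [D → num D .] }  — reduce
  I9: { [A → f f .] }  — reduce
  I10: { [A → D A . f] }  — shift
  I11: { [A → D num . E], [D → . num D], [D → . x A A], [D → .], [D → num . D], [E → . num f x] }  — shift, reduce
  I12: { [A → D num E .] }  — reduce
  I13: { [D → . num D], [D → . x A A], [D → .], [D → num . D], [E → num . f x] }  — shift, reduce
  I14: { [E → num f . x] }  — shift
  I15: { [E → num f x .] }  — reduce
  I16: { [A → D A f .] }  — reduce

Conflict in state I0:
  Shift-reduce conflict between [D → .] and [A → . f f]
So the grammar is NOT LR(0).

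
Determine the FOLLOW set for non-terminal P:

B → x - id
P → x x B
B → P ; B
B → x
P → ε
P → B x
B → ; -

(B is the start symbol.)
{ ';' }

To compute FOLLOW(P), find every occurrence of P on a right-hand side N → α P β: add FIRST(β) \ {ε}, and if β is empty or nullable also add FOLLOW(N). Iterate to a fixed point.

In B → P ; B: P is followed by ';' B, add FIRST(';' B) \ {ε} = { ';' }

Taking the union: FOLLOW(P) = { ';' }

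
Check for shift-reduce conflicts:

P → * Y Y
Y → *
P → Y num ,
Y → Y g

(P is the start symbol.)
Yes — I1: [Y → * .] vs [Y → . *]; I9: [P → * Y Y .] vs [Y → Y . g]

Augment with P' → P and build the canonical LR(0) collection (I0 = CLOSURE({[P' → . P]}), then GOTO on every symbol after a dot until no new states appear). It has 10 states:
  I0: { [P → . * Y Y], [P → . Y num ,], [P' → . P], [Y → . *], [Y → . Y g] }  — shift
  I1: { [P → * . Y Y], [Y → * .], [Y → . *], [Y → . Y g] }  — shift, reduce
  I2: { [P' → P .] }  — accept
  I3: { [P → Y . num ,], [Y → Y . g] }  — shift
  I4: { [Y → Y g .] }  — reduce
  I5: { [P → Y num . ,] }  — shift
  I6: { [P → Y num , .] }  — reduce
  I7: { [Y → * .] }  — reduce
  I8: { [P → * Y . Y], [Y → . *], [Y → . Y g], [Y → Y . g] }  — shift
  I9: { [P → * Y Y .], [Y → Y . g] }  — shift, reduce

I1 contains reduce item [Y → * .] and shift item [Y → . *] — shift-reduce conflict.
I9 contains reduce item [P → * Y Y .] and shift item [Y → Y . g] — shift-reduce conflict.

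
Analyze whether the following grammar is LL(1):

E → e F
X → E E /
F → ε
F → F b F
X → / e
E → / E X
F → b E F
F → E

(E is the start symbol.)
Relevant sets:
  FIRST(E) = { '/', 'e' }
  FIRST(F) = { '/', 'b', 'e', ε }
  FOLLOW(F) = { $, '/', 'b', 'e' }

For E:
  PREDICT(E → e F) = { 'e' }
  PREDICT(E → '/' E X) = { '/' }
For X:
  PREDICT(X → E E '/') = { '/', 'e' }
  PREDICT(X → '/' e) = { '/' }
For F:
  PREDICT(F → ε) = { $, '/', 'b', 'e' }
  PREDICT(F → F b F) = { '/', 'b', 'e' }
  PREDICT(F → b E F) = { 'b' }
  PREDICT(F → E) = { '/', 'e' }

Conflict found: Predict set conflict for X: { '/' }
The grammar is NOT LL(1).

Answer: No. Predict set conflict for X: { '/' }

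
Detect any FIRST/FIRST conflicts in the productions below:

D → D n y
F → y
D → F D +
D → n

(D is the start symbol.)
Yes. D → D n y / D → F D '+' on { 'y' }; D → D n y / D → n on { 'n' }

A FIRST/FIRST conflict occurs when two productions N → α and N → β for the same non-terminal have FIRST(α) ∩ FIRST(β) ≠ ∅ (with ε ∈ FIRST of a nullable right-hand side, so two nullable alternatives also conflict).

FIRST sets of the non-terminals at (or reachable through a nullable prefix from) the front of some alternative:
  FIRST(D) = { 'n', 'y' }
  FIRST(F) = { 'y' }

Productions for D:
  D → D n y: FIRST = { 'n', 'y' }
  D → F D +: FIRST = { 'y' }
  D → n: FIRST = { 'n' }
F has only one production, so no FIRST/FIRST conflict is possible there.

Conflict for D: D → D n y and D → F D +
  Overlap: { 'y' }
Conflict for D: D → D n y and D → n
  Overlap: { 'n' }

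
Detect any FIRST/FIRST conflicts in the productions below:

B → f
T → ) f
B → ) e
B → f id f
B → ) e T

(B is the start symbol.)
A FIRST/FIRST conflict occurs when two productions N → α and N → β for the same non-terminal have FIRST(α) ∩ FIRST(β) ≠ ∅ (with ε ∈ FIRST of a nullable right-hand side, so two nullable alternatives also conflict).

Productions for B:
  B → f: FIRST = { 'f' }
  B → ) e: FIRST = { ')' }
  B → f id f: FIRST = { 'f' }
  B → ) e T: FIRST = { ')' }
T has only one production, so no FIRST/FIRST conflict is possible there.

Conflict for B: B → f and B → f id f
  Overlap: { 'f' }
Conflict for B: B → ) e and B → ) e T
  Overlap: { ')' }

Answer: Yes. B → f / B → f id f on { 'f' }; B → ')' e / B → ')' e T on { ')' }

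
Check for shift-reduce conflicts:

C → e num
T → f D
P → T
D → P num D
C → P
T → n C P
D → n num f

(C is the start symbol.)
No shift-reduce conflicts

A shift-reduce conflict occurs when an LR(0) state has both:
  - a complete (reduce) item [A → α .] (dot at the end), and
  - a shift item [B → β . c γ] (dot before a terminal).

Augment with C' → C and build the canonical LR(0) collection (I0 = CLOSURE({[C' → . C]}), then GOTO on every symbol after a dot until no new states appear). It has 17 states:
  I0: { [C → . P], [C → . e num], [C' → . C], [P → . T], [T → . f D], [T → . n C P] }  — shift
  I1: { [C' → C .] }  — accept
  I2: { [C → P .] }  — reduce
  I3: { [P → T .] }  — reduce
  I4: { [C → e . num] }  — shift
  I5: { [D → . P num D], [D → . n num f], [P → . T], [T → . f D], [T → . n C P], [T → f . D] }  — shift
  I6: { [C → . P], [C → . e num], [P → . T], [T → . f D], [T → . n C P], [T → n . C P] }  — shift
  I7: { [P → . T], [T → . f D], [T → . n C P], [T → n C . P] }  — shift
  I8: { [T → n C P .] }  — reduce
  I9: { [T → f D .] }  — reduce
  I10: { [D → P . num D] }  — shift
  I11: { [C → . P], [C → . e num], [D → n . num f], [P → . T], [T → . f D], [T → . n C P], [T → n . C P] }  — shift
  I12: { [D → n num . f] }  — shift
  I13: { [D → n num f .] }  — reduce
  I14: { [D → . P num D], [D → . n num f], [D → P num . D], [P → . T], [T → . f D], [T → . n C P] }  — shift
  I15: { [D → P num D .] }  — reduce
  I16: { [C → e num .] }  — reduce

No state contains both a complete item and a shift item.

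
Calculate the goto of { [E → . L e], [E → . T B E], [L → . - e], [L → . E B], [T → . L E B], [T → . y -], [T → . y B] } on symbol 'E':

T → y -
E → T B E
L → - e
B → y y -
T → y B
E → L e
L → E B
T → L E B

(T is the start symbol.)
GOTO(I, 'E') = CLOSURE({ [A → αX.β] : [A → α.Xβ] ∈ I, X = 'E' })

Items with dot before 'E', with the dot advanced:
  [L → . E B] → [L → E . B]
Closure of the advanced items:
  [L → E . B] has the dot before B: add [B → . y y -]

GOTO = { [B → . y y -], [L → E . B] }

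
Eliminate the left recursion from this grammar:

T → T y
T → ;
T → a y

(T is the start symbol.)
T → ; T'
T → a y T'
T' → y T'
T' → ε

T is directly left-recursive. The standard transformation for
  A → A α₁ | ... | A α_m | β₁ | ... | β_n
is
  A  → β₁ A' | ... | β_n A'
  A' → α₁ A' | ... | α_m A' | ε

T → ; becomes T → ; T'
T → a y becomes T → a y T'
T → T y becomes T' → y T'
Add T' → ε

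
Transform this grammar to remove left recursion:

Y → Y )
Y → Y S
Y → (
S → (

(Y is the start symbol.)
Y → ( Y'
Y' → ) Y'
Y' → S Y'
Y' → ε
S → (

Y is directly left-recursive. The standard transformation for
  A → A α₁ | ... | A α_m | β₁ | ... | β_n
is
  A  → β₁ A' | ... | β_n A'
  A' → α₁ A' | ... | α_m A' | ε

Y → ( becomes Y → ( Y'
Y → Y ) becomes Y' → ) Y'
Y → Y S becomes Y' → S Y'
Add Y' → ε

Productions for other non-terminals are unchanged:
  S → (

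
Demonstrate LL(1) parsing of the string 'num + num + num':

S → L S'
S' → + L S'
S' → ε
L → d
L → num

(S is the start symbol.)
LL(1) parsing maintains a stack (initially the start symbol over $) and the input. At each step: if the stack top is a terminal, match it against the current input token; if it is a non-terminal N, replace it with the RHS of M[N, lookahead] (the unique production whose predict set contains the lookahead).

Stack is shown with the top on the left.

Stack     Input              Action
-----------------------------------
S $       num + num + num $  output S → L S'
L S' $    num + num + num $  output L → num
num S' $  num + num + num $  match 'num'
S' $      + num + num $      output S' → + L S'
+ L S' $  + num + num $      match '+'
L S' $    num + num $        output L → num
num S' $  num + num $        match 'num'
S' $      + num $            output S' → + L S'
+ L S' $  + num $            match '+'
L S' $    num $              output L → num
num S' $  num $              match 'num'
S' $      $                  output S' → ε
$         $                  accept

The string is accepted.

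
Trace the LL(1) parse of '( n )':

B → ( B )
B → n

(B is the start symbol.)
LL(1) parsing maintains a stack (initially the start symbol over $) and the input. At each step: if the stack top is a terminal, match it against the current input token; if it is a non-terminal N, replace it with the RHS of M[N, lookahead] (the unique production whose predict set contains the lookahead).

Stack is shown with the top on the left.

Stack    Input    Action
------------------------
B $      ( n ) $  output B → ( B )
( B ) $  ( n ) $  match '('
B ) $    n ) $    output B → n
n ) $    n ) $    match 'n'
) $      ) $      match ')'
$        $        accept

The string is accepted.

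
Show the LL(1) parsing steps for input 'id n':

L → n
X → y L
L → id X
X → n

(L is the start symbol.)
Stack is shown with the top on the left.

Stack   Input   Action
----------------------
L $     id n $  output L → id X
id X $  id n $  match 'id'
X $     n $     output X → n
n $     n $     match 'n'
$       $       accept

The string is accepted.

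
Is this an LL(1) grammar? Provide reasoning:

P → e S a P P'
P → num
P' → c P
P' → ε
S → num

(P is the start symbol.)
No. Predict set conflict for P': { 'c' }

Relevant sets:
  FOLLOW(P') = { $, 'c' }

For P:
  PREDICT(P → e S a P P') = { 'e' }
  PREDICT(P → num) = { 'num' }
For P':
  PREDICT(P' → c P) = { 'c' }
  PREDICT(P' → ε) = { $, 'c' }
S has a single production, so nothing to check there.

Conflict found: Predict set conflict for P': { 'c' }
The grammar is NOT LL(1).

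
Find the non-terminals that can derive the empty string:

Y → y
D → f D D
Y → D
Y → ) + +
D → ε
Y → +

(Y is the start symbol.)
{ 'D', 'Y' }

A non-terminal is nullable if it can derive ε (the empty string): either it has an ε-production, or it has a production whose right-hand side consists entirely of nullable non-terminals.

ε-productions: D → ε
So D is immediately nullable.
Y → D: every symbol on the right is nullable, so Y is nullable too.
Every non-terminal is now nullable.
Nullable = { 'D', 'Y' }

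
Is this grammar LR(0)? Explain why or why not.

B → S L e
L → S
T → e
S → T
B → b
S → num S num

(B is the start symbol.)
Yes, the grammar is LR(0)

A grammar is LR(0) if no state in the canonical LR(0) collection has:
  - both a shift item (dot before a terminal) and a complete item (shift-reduce conflict), or
  - two or more complete items (reduce-reduce conflict; the accept item [B' → B .] counts as a complete item here).

Augment with B' → B and build the canonical LR(0) collection (I0 = CLOSURE({[B' → . B]}), then GOTO on every symbol after a dot until no new states appear). It has 12 states:
  I0: { [B → . S L e], [B → . b], [B' → . B], [S → . T], [S → . num S num], [T → . e] }  — shift
  I1: { [B' → B .] }  — accept
  I2: { [B → S . L e], [L → . S], [S → . T], [S → . num S num], [T → . e] }  — shift
  I3: { [S → T .] }  — reduce
  I4: { [B → b .] }  — reduce
  I5: { [T → e .] }  — reduce
  I6: { [S → . T], [S → . num S num], [S → num . S num], [T → . e] }  — shift
  I7: { [S → num S . num] }  — shift
  I8: { [S → num S num .] }  — reduce
  I9: { [B → S L . e] }  — shift
  I10: { [L → S .] }  — reduce
  I11: { [B → S L e .] }  — reduce

Every state is either a pure shift/goto state or contains exactly one complete item and nothing to shift — no conflicts. The grammar is LR(0).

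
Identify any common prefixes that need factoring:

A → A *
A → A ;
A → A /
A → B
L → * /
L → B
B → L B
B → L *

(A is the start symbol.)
Yes, A has productions with common prefix 'A'; B has productions with common prefix 'L'

Left-factoring is needed when two productions for the same non-terminal
share a common prefix on the right-hand side.

Productions for A:
  A → A *
  A → A ;
  A → A /
  A → B
Productions for L:
  L → * /
  L → B
Productions for B:
  B → L B
  B → L *

Found common prefix 'A' in productions for A
Found common prefix 'L' in productions for B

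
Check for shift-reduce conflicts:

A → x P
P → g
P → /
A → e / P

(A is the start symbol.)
Augment with A' → A and build the canonical LR(0) collection (I0 = CLOSURE({[A' → . A]}), then GOTO on every symbol after a dot until no new states appear). It has 9 states:
  I0: { [A → . e / P], [A → . x P], [A' → . A] }  — shift
  I1: { [A' → A .] }  — accept
  I2: { [A → e . / P] }  — shift
  I3: { [A → x . P], [P → . /], [P → . g] }  — shift
  I4: { [P → / .] }  — reduce
  I5: { [A → x P .] }  — reduce
  I6: { [P → g .] }  — reduce
  I7: { [A → e / . P], [P → . /], [P → . g] }  — shift
  I8: { [A → e / P .] }  — reduce

No state contains both a complete item and a shift item.

Answer: No shift-reduce conflicts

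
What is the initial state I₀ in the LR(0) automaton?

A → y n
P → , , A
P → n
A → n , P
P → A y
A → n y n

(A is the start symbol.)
First, augment the grammar with A' → A
I₀ = CLOSURE({ [A' → . A] }):
  [A' → . A] has the dot before A: add [A → . y n], [A → . n , P], [A → . n y n]
No further items can be added.

I₀ = { [A → . n , P], [A → . n y n], [A → . y n], [A' → . A] }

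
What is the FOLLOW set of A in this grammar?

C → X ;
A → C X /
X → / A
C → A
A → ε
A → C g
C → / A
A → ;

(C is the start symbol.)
In X → / A: A is at the end, add FOLLOW(X)
In C → A: A is at the end, add FOLLOW(C)
In C → / A: A is at the end, add FOLLOW(C)

The FOLLOW sets referred to above (computed the same way, to a fixed point):
  FOLLOW(X) = { '/', ';' }
  FOLLOW(C) = { $, '/', 'g' }

Taking the union: FOLLOW(A) = { $, '/', ';', 'g' }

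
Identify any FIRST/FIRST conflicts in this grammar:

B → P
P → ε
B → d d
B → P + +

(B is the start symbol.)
No FIRST/FIRST conflicts.

A FIRST/FIRST conflict occurs when two productions N → α and N → β for the same non-terminal have FIRST(α) ∩ FIRST(β) ≠ ∅ (with ε ∈ FIRST of a nullable right-hand side, so two nullable alternatives also conflict).

FIRST sets of the non-terminals at (or reachable through a nullable prefix from) the front of some alternative:
  FIRST(P) = { ε }

Productions for B:
  B → P: FIRST = { ε }
  B → d d: FIRST = { 'd' }
  B → P + +: FIRST = { '+' }
P has only one production, so no FIRST/FIRST conflict is possible there.

All alternatives of each non-terminal have pairwise disjoint FIRST sets.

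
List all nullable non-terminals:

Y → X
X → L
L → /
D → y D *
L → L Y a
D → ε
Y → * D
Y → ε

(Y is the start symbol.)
ε-productions: D → ε, Y → ε
So D, Y are immediately nullable.
No further non-terminal can be added: every production for the remaining non-terminals contains a terminal or a non-nullable non-terminal.
Nullable = { 'D', 'Y' }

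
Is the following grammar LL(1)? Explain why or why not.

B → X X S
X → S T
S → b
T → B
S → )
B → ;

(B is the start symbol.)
Relevant sets:
  FIRST(X) = { ')', 'b' }

For B:
  PREDICT(B → X X S) = { ')', 'b' }
  PREDICT(B → ';') = { ';' }
For S:
  PREDICT(S → b) = { 'b' }
  PREDICT(S → ')') = { ')' }
X, T have a single production, so nothing to check there.

All predict sets are disjoint. The grammar IS LL(1).

Answer: Yes, the grammar is LL(1).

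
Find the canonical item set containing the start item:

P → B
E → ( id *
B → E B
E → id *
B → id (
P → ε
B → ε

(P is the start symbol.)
First, augment the grammar with P' → P
I₀ = CLOSURE({ [P' → . P] }):
  [P' → . P] has the dot before P: add [P → . B], [P → .]
  [P → . B] has the dot before B: add [B → . E B], [B → . id (], [B → .]
  [B → . E B] has the dot before E: add [E → . ( id *], [E → . id *]
No further items can be added.

I₀ = { [B → . E B], [B → . id (], [B → .], [E → . ( id *], [E → . id *], [P → . B], [P → .], [P' → . P] }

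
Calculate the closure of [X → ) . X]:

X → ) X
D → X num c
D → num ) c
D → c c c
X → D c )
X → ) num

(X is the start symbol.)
{ [D → . X num c], [D → . c c c], [D → . num ) c], [X → ) . X], [X → . ) X], [X → . ) num], [X → . D c )] }

To compute CLOSURE, for each item [A → α.Bβ] where B is a non-terminal, add [B → .γ] for all productions B → γ; repeat for the newly added items until nothing changes.

Start with: [X → ) . X]
  [X → ) . X] has the dot before X: add [X → . ) X], [X → . D c )], [X → . ) num]
  [X → . D c )] has the dot before D: add [D → . X num c], [D → . num ) c], [D → . c c c]
No further items can be added.

CLOSURE = { [D → . X num c], [D → . c c c], [D → . num ) c], [X → ) . X], [X → . ) X], [X → . ) num], [X → . D c )] }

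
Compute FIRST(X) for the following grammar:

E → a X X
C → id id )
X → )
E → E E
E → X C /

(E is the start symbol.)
From X → ):
  - ')' is a terminal: add ')' and stop

Collecting: FIRST(X) = { ')' }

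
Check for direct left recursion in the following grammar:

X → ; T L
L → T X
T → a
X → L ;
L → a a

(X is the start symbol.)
No direct left recursion

Direct left recursion occurs when N → N α for some non-terminal N (the right-hand side begins with the left-hand side itself).

X → ; T L: starts with ';'
L → T X: starts with T
T → a: starts with a
X → L ;: starts with L
L → a a: starts with a

No direct left recursion found.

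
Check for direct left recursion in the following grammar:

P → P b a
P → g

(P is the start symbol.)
Direct left recursion occurs when N → N α for some non-terminal N (the right-hand side begins with the left-hand side itself).

P → P b a: LEFT RECURSIVE (starts with P)
P → g: starts with g

The grammar has direct left recursion on: P.

Answer: Yes, P is left-recursive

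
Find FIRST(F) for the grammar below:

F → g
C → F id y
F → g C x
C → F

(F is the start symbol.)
{ 'g' }

To compute FIRST(F), examine every production with F on the left-hand side, reading each right-hand side left to right until a non-nullable symbol is reached.

From F → g:
  - g is a terminal: add 'g' and stop
From F → g C x:
  - g is a terminal: add 'g' and stop

Collecting: FIRST(F) = { 'g' }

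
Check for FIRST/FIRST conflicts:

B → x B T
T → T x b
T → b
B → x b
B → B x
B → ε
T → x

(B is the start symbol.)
FIRST sets of the non-terminals at (or reachable through a nullable prefix from) the front of some alternative:
  FIRST(B) = { 'x', ε }
  FIRST(T) = { 'b', 'x' }

Productions for B:
  B → x B T: FIRST = { 'x' }
  B → x b: FIRST = { 'x' }
  B → B x: FIRST = { 'x' }
  B → ε: FIRST = { ε }
Productions for T:
  T → T x b: FIRST = { 'b', 'x' }
  T → b: FIRST = { 'b' }
  T → x: FIRST = { 'x' }

Conflict for B: B → x B T and B → x b
  Overlap: { 'x' }
Conflict for B: B → x B T and B → B x
  Overlap: { 'x' }
Conflict for B: B → x b and B → B x
  Overlap: { 'x' }
Conflict for T: T → T x b and T → b
  Overlap: { 'b' }
Conflict for T: T → T x b and T → x
  Overlap: { 'x' }

Answer: Yes. B → x B T / B → x b on { 'x' }; B → x B T / B → B x on { 'x' }; B → x b / B → B x on { 'x' }; T → T x b / T → b on { 'b' }; T → T x b / T → x on { 'x' }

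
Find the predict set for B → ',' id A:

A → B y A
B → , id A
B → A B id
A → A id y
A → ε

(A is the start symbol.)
PREDICT(B → ',' id A) = (FIRST(RHS) \ {ε}) ∪ (FOLLOW(B) if ε ∈ FIRST(RHS), i.e. RHS ⇒* ε)
FIRST(',' id A) = { ',' }
ε ∉ FIRST(',' id A), so FOLLOW(B) is not added.
PREDICT(B → ',' id A) = { ',' }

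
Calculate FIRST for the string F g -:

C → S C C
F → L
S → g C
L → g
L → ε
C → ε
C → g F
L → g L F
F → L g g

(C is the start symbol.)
{ 'g' }

FIRST sets of the non-terminals involved (from the grammar, by fixed-point iteration):
  FIRST(F) = { 'g', ε }

To compute FIRST(F g -), process the symbols left to right:
Symbol F is a non-terminal. Add FIRST(F) \ {ε} = { 'g' }
F is nullable (ε ∈ FIRST(F)), continue to the next symbol.
Symbol g is a terminal. Add 'g' and stop.
FIRST(F g -) = { 'g' }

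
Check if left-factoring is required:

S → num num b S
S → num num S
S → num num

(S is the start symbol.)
Left-factoring is needed when two productions for the same non-terminal
share a common prefix on the right-hand side.

Productions for S:
  S → num num b S
  S → num num S
  S → num num

Found common prefix 'num num' in productions for S

Answer: Yes, S has productions with common prefix 'num num'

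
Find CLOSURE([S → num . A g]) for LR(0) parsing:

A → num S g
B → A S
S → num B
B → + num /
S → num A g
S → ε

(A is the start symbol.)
To compute CLOSURE, for each item [A → α.Bβ] where B is a non-terminal, add [B → .γ] for all productions B → γ; repeat for the newly added items until nothing changes.

Start with: [S → num . A g]
  [S → num . A g] has the dot before A: add [A → . num S g]
No further items can be added.

CLOSURE = { [A → . num S g], [S → num . A g] }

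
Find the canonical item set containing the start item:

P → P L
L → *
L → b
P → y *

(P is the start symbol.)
First, augment the grammar with P' → P
I₀ = CLOSURE({ [P' → . P] }):
  [P' → . P] has the dot before P: add [P → . P L], [P → . y *]
No further items can be added.

I₀ = { [P → . P L], [P → . y *], [P' → . P] }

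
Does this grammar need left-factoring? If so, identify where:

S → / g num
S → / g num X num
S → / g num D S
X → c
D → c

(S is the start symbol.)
Yes, S has productions with common prefix '/ g num'

Left-factoring is needed when two productions for the same non-terminal
share a common prefix on the right-hand side.

Productions for S:
  S → / g num
  S → / g num X num
  S → / g num D S

Found common prefix '/ g num' in productions for S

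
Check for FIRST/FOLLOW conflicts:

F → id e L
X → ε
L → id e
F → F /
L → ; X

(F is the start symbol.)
No FIRST/FOLLOW conflicts.

A FIRST/FOLLOW conflict occurs when a non-terminal N has a nullable alternative N → β (β ⇒* ε) and another alternative N → α with FIRST(α) ∩ FOLLOW(N) ≠ ∅: on such a lookahead the parser cannot decide between expanding α and letting N vanish via β.

Nullable non-terminals: X.
X has a nullable alternative but only one production, so nothing to check.

F, L have no nullable alternative, so no FIRST/FOLLOW check is needed there.

No FIRST/FOLLOW conflicts found.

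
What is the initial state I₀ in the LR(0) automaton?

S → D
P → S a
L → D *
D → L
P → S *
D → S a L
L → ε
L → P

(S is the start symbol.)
First, augment the grammar with S' → S
I₀ = CLOSURE({ [S' → . S] }):
  [S' → . S] has the dot before S: add [S → . D]
  [S → . D] has the dot before D: add [D → . L], [D → . S a L]
  [D → . L] has the dot before L: add [L → . D *], [L → .], [L → . P]
  [L → . P] has the dot before P: add [P → . S a], [P → . S *]
No further items can be added.

I₀ = { [D → . L], [D → . S a L], [L → . D *], [L → . P], [L → .], [P → . S *], [P → . S a], [S → . D], [S' → . S] }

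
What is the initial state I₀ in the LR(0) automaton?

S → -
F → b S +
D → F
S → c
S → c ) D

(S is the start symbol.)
{ [S → . -], [S → . c ) D], [S → . c], [S' → . S] }

First, augment the grammar with S' → S
I₀ = CLOSURE({ [S' → . S] }):
  [S' → . S] has the dot before S: add [S → . -], [S → . c], [S → . c ) D]
No further items can be added.

I₀ = { [S → . -], [S → . c ) D], [S → . c], [S' → . S] }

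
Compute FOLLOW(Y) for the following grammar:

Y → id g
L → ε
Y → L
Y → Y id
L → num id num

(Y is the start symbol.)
{ $, 'id' }

To compute FOLLOW(Y), find every occurrence of Y on a right-hand side N → α Y β: add FIRST(β) \ {ε}, and if β is empty or nullable also add FOLLOW(N). Iterate to a fixed point.

Y is the start symbol, so $ ∈ FOLLOW(Y).
In Y → Y id: Y is followed by id, add FIRST(id) \ {ε} = { 'id' }

Taking the union: FOLLOW(Y) = { $, 'id' }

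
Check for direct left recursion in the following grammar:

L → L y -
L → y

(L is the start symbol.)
Direct left recursion occurs when N → N α for some non-terminal N (the right-hand side begins with the left-hand side itself).

L → L y -: LEFT RECURSIVE (starts with L)
L → y: starts with y

The grammar has direct left recursion on: L.

Answer: Yes, L is left-recursive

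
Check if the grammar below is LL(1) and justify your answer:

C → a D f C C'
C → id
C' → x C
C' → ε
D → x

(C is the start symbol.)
No. Predict set conflict for C': { 'x' }

A grammar is LL(1) if for each non-terminal N with multiple productions, the predict sets of those productions are pairwise disjoint, where PREDICT(N → α) = (FIRST(α) \ {ε}) ∪ (FOLLOW(N) if α ⇒* ε).

Relevant sets:
  FOLLOW(C') = { $, 'x' }

For C:
  PREDICT(C → a D f C C') = { 'a' }
  PREDICT(C → id) = { 'id' }
For C':
  PREDICT(C' → x C) = { 'x' }
  PREDICT(C' → ε) = { $, 'x' }
D has a single production, so nothing to check there.

Conflict found: Predict set conflict for C': { 'x' }
The grammar is NOT LL(1).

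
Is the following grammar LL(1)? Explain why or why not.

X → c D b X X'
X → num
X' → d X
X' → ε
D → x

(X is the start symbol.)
No. Predict set conflict for X': { 'd' }

Relevant sets:
  FOLLOW(X') = { $, 'd' }

For X:
  PREDICT(X → c D b X X') = { 'c' }
  PREDICT(X → num) = { 'num' }
For X':
  PREDICT(X' → d X) = { 'd' }
  PREDICT(X' → ε) = { $, 'd' }
D has a single production, so nothing to check there.

Conflict found: Predict set conflict for X': { 'd' }
The grammar is NOT LL(1).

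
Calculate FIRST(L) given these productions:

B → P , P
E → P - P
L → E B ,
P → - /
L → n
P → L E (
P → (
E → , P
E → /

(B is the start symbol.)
{ '(', ',', '-', '/', 'n' }

FIRST sets of the other non-terminals involved (by the same procedure, iterated to a fixed point):
  FIRST(E) = { '(', ',', '-', '/', 'n' }

From L → E B ,:
  - E is a non-terminal: add FIRST(E) \ {ε} = { '(', ',', '-', '/', 'n' }
    E is not nullable, so stop
From L → n:
  - n is a terminal: add 'n' and stop

Collecting: FIRST(L) = { '(', ',', '-', '/', 'n' }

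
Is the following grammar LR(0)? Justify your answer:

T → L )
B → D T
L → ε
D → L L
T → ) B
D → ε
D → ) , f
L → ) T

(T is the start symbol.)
A grammar is LR(0) if no state in the canonical LR(0) collection has:
  - both a shift item (dot before a terminal) and a complete item (shift-reduce conflict), or
  - two or more complete items (reduce-reduce conflict; the accept item [T' → T .] counts as a complete item here).

Augment with T' → T and build the canonical LR(0) collection (I0 = CLOSURE({[T' → . T]}), then GOTO on every symbol after a dot until no new states appear). It has 15 states:
  I0: { [L → . ) T], [L → .], [T → . ) B], [T → . L )], [T' → . T] }  — shift, reduce
  I1: { [B → . D T], [D → . ) , f], [D → . L L], [D → .], [L → ) . T], [L → . ) T], [L → .], [T → ) . B], [T → . ) B], [T → . L )] }  — shift, 2 reduces
  I2: { [T → L . )] }  — shift
  I3: { [T' → T .] }  — accept
  I4: { [T → L ) .] }  — reduce
  I5: { [B → . D T], [D → ) . , f], [D → . ) , f], [D → . L L], [D → .], [L → ) . T], [L → . ) T], [L → .], [T → ) . B], [T → . ) B], [T → . L )] }  — shift, 2 reduces
  I6: { [T → ) B .] }  — reduce
  I7: { [B → D . T], [L → . ) T], [L → .], [T → . ) B], [T → . L )] }  — shift, reduce
  I8: { [D → L . L], [L → . ) T], [L → .], [T → L . )] }  — shift, reduce
  I9: { [L → ) T .] }  — reduce
  I10: { [L → ) . T], [L → . ) T], [L → .], [T → . ) B], [T → . L )], [T → L ) .] }  — shift, 2 reduces
  I11: { [D → L L .] }  — reduce
  I12: { [B → D T .] }  — reduce
  I13: { [D → ) , . f] }  — shift
  I14: { [D → ) , f .] }  — reduce

Conflict in state I0:
  Shift-reduce conflict between [L → .] and [L → . ) T]
So the grammar is NOT LR(0).

Answer: No. Shift-reduce conflict between [L → .] and [L → . ) T]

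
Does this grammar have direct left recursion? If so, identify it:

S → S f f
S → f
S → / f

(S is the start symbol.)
Direct left recursion occurs when N → N α for some non-terminal N (the right-hand side begins with the left-hand side itself).

S → S f f: LEFT RECURSIVE (starts with S)
S → f: starts with f
S → / f: starts with '/'

The grammar has direct left recursion on: S.

Answer: Yes, S is left-recursive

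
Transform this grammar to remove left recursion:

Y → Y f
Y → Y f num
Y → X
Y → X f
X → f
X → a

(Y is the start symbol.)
Y → X Y'
Y → X f Y'
Y' → f Y'
Y' → f num Y'
Y' → ε
X → f
X → a

Y is directly left-recursive. The standard transformation for
  A → A α₁ | ... | A α_m | β₁ | ... | β_n
is
  A  → β₁ A' | ... | β_n A'
  A' → α₁ A' | ... | α_m A' | ε

Y → X becomes Y → X Y'
Y → X f becomes Y → X f Y'
Y → Y f becomes Y' → f Y'
Y → Y f num becomes Y' → f num Y'
Add Y' → ε

Productions for other non-terminals are unchanged:
  X → f
  X → a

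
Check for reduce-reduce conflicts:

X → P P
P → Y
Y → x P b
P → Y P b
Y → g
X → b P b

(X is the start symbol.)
A reduce-reduce conflict occurs when an LR(0) state has two complete items [A → α .] and [B → β .] — both call for a reduction, and with no lookahead the parser cannot choose between them.

Augment with X' → X and build the canonical LR(0) collection (I0 = CLOSURE({[X' → . X]}), then GOTO on every symbol after a dot until no new states appear). It has 14 states:
  I0: { [P → . Y P b], [P → . Y], [X → . P P], [X → . b P b], [X' → . X], [Y → . g], [Y → . x P b] }  — shift
  I1: { [P → . Y P b], [P → . Y], [X → P . P], [Y → . g], [Y → . x P b] }  — shift
  I2: { [X' → X .] }  — accept
  I3: { [P → . Y P b], [P → . Y], [P → Y . P b], [P → Y .], [Y → . g], [Y → . x P b] }  — shift, reduce
  I4: { [P → . Y P b], [P → . Y], [X → b . P b], [Y → . g], [Y → . x P b] }  — shift
  I5: { [Y → g .] }  — reduce
  I6: { [P → . Y P b], [P → . Y], [Y → . g], [Y → . x P b], [Y → x . P b] }  — shift
  I7: { [Y → x P . b] }  — shift
  I8: { [Y → x P b .] }  — reduce
  I9: { [X → b P . b] }  — shift
  I10: { [X → b P b .] }  — reduce
  I11: { [P → Y P . b] }  — shift
  I12: { [P → Y P b .] }  — reduce
  I13: { [X → P P .] }  — reduce

No state contains more than one complete item.

Answer: No reduce-reduce conflicts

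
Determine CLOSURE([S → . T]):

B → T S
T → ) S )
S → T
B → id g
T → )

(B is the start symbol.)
To compute CLOSURE, for each item [A → α.Bβ] where B is a non-terminal, add [B → .γ] for all productions B → γ; repeat for the newly added items until nothing changes.

Start with: [S → . T]
  [S → . T] has the dot before T: add [T → . ) S )], [T → . )]
No further items can be added.

CLOSURE = { [S → . T], [T → . ) S )], [T → . )] }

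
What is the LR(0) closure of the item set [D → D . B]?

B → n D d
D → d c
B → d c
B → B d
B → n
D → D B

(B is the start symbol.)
{ [B → . B d], [B → . d c], [B → . n D d], [B → . n], [D → D . B] }

Start with: [D → D . B]
  [D → D . B] has the dot before B: add [B → . n D d], [B → . d c], [B → . B d], [B → . n]
No further items can be added.

CLOSURE = { [B → . B d], [B → . d c], [B → . n D d], [B → . n], [D → D . B] }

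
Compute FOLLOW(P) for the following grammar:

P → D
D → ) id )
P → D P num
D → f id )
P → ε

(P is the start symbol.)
{ $, 'num' }

P is the start symbol, so $ ∈ FOLLOW(P).
In P → D P num: P is followed by num, add FIRST(num) \ {ε} = { 'num' }

Taking the union: FOLLOW(P) = { $, 'num' }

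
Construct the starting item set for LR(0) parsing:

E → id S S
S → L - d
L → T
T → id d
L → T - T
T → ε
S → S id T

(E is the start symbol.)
{ [E → . id S S], [E' → . E] }

First, augment the grammar with E' → E
I₀ = CLOSURE({ [E' → . E] }):
  [E' → . E] has the dot before E: add [E → . id S S]
No further items can be added.

I₀ = { [E → . id S S], [E' → . E] }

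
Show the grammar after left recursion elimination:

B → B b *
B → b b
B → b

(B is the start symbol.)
B is directly left-recursive. The standard transformation for
  A → A α₁ | ... | A α_m | β₁ | ... | β_n
is
  A  → β₁ A' | ... | β_n A'
  A' → α₁ A' | ... | α_m A' | ε

B → b b becomes B → b b B'
B → b becomes B → b B'
B → B b * becomes B' → b * B'
Add B' → ε

Resulting grammar:
B → b b B'
B → b B'
B' → b * B'
B' → ε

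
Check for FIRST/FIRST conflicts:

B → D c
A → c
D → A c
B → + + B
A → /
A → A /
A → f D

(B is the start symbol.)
Yes. A → c / A → A '/' on { 'c' }; A → '/' / A → A '/' on { '/' }; A → A '/' / A → f D on { 'f' }

A FIRST/FIRST conflict occurs when two productions N → α and N → β for the same non-terminal have FIRST(α) ∩ FIRST(β) ≠ ∅ (with ε ∈ FIRST of a nullable right-hand side, so two nullable alternatives also conflict).

FIRST sets of the non-terminals at (or reachable through a nullable prefix from) the front of some alternative:
  FIRST(D) = { '/', 'c', 'f' }
  FIRST(A) = { '/', 'c', 'f' }

Productions for B:
  B → D c: FIRST = { '/', 'c', 'f' }
  B → + + B: FIRST = { '+' }
Productions for A:
  A → c: FIRST = { 'c' }
  A → /: FIRST = { '/' }
  A → A /: FIRST = { '/', 'c', 'f' }
  A → f D: FIRST = { 'f' }
D has only one production, so no FIRST/FIRST conflict is possible there.

Conflict for A: A → c and A → A /
  Overlap: { 'c' }
Conflict for A: A → / and A → A /
  Overlap: { '/' }
Conflict for A: A → A / and A → f D
  Overlap: { 'f' }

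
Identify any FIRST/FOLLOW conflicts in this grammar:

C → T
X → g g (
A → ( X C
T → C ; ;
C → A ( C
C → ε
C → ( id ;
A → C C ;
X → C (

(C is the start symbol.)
Yes. C → T with FOLLOW(C) on { '(', ';' }; C → A '(' C with FOLLOW(C) on { '(', ';' }; C → '(' id ';' with FOLLOW(C) on { '(' }

A FIRST/FOLLOW conflict occurs when a non-terminal N has a nullable alternative N → β (β ⇒* ε) and another alternative N → α with FIRST(α) ∩ FOLLOW(N) ≠ ∅: on such a lookahead the parser cannot decide between expanding α and letting N vanish via β.

Nullable non-terminals: C.
FIRST sets used below: FIRST(T) = { '(', ';' }, FIRST(A) = { '(', ';' }

C: nullable alternative(s) C → ε; FOLLOW(C) = { $, '(', ';' }
  C → T: FIRST \ {ε} = { '(', ';' } — overlaps FOLLOW(C) on { '(', ';' }: CONFLICT
  C → A ( C: FIRST \ {ε} = { '(', ';' } — overlaps FOLLOW(C) on { '(', ';' }: CONFLICT
  C → ε: FIRST \ {ε} = { } — this is the only nullable alternative, skip
  C → ( id ;: FIRST \ {ε} = { '(' } — overlaps FOLLOW(C) on { '(' }: CONFLICT

A, T, X have no nullable alternative, so no FIRST/FOLLOW check is needed there.

So the grammar has 3 FIRST/FOLLOW conflicts (marked CONFLICT above).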